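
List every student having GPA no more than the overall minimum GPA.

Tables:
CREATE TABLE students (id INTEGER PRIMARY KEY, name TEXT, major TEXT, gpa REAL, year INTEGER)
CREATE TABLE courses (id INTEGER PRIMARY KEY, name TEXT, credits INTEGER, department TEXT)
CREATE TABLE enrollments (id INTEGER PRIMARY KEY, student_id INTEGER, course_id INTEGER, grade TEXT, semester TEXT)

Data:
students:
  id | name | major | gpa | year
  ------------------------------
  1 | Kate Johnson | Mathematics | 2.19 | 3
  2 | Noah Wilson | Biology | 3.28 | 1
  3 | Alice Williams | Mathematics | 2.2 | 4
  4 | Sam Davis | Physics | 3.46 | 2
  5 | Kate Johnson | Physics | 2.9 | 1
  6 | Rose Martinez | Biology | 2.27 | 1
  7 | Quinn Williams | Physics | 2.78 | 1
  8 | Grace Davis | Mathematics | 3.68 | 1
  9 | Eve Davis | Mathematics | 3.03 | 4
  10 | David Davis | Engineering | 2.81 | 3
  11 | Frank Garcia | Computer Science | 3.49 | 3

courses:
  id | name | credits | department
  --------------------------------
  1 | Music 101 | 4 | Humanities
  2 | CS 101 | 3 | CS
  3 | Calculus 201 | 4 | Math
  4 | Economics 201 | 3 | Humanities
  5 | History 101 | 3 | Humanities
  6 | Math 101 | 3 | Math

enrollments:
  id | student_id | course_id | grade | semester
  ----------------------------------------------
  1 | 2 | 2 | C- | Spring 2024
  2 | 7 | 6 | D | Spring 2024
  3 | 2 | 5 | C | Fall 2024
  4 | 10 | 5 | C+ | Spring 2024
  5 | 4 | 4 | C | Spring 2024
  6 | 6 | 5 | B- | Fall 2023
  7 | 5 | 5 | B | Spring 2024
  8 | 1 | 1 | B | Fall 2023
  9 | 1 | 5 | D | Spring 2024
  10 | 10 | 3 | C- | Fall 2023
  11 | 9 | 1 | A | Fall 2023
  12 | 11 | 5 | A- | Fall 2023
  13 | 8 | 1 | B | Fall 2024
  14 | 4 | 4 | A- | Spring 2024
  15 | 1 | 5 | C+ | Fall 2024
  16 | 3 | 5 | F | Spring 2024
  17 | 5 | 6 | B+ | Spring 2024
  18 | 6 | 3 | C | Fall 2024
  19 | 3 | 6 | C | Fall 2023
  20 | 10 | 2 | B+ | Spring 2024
SELECT name, gpa FROM students WHERE gpa <= (SELECT MIN(gpa) FROM students)

Execution result:
name | gpa
Kate Johnson | 2.19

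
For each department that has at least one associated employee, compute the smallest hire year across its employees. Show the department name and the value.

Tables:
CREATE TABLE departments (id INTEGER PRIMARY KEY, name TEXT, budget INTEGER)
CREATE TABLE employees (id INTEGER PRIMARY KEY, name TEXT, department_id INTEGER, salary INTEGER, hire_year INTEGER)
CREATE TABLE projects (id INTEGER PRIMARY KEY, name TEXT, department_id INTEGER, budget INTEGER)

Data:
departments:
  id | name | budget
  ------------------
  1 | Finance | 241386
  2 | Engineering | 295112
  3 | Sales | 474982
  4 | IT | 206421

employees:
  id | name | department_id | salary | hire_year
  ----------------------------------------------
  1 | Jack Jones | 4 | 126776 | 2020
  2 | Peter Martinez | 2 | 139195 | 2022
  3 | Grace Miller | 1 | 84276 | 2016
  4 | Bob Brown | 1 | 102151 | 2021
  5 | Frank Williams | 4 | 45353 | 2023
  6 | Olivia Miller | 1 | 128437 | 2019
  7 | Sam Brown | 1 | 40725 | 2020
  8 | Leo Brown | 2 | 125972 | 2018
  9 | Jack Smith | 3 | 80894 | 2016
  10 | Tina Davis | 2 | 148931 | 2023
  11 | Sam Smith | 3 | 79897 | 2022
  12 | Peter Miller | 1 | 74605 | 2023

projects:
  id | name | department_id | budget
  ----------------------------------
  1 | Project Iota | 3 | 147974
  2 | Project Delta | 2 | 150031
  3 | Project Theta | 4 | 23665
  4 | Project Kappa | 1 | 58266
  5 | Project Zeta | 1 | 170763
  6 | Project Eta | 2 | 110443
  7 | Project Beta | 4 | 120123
SELECT p.name, MIN(c.hire_year) AS min_hire_year FROM employees c JOIN departments p ON c.department_id = p.id GROUP BY p.id, p.name

Execution result:
name | min_hire_year
Finance | 2016
Engineering | 2018
Sales | 2016
IT | 2020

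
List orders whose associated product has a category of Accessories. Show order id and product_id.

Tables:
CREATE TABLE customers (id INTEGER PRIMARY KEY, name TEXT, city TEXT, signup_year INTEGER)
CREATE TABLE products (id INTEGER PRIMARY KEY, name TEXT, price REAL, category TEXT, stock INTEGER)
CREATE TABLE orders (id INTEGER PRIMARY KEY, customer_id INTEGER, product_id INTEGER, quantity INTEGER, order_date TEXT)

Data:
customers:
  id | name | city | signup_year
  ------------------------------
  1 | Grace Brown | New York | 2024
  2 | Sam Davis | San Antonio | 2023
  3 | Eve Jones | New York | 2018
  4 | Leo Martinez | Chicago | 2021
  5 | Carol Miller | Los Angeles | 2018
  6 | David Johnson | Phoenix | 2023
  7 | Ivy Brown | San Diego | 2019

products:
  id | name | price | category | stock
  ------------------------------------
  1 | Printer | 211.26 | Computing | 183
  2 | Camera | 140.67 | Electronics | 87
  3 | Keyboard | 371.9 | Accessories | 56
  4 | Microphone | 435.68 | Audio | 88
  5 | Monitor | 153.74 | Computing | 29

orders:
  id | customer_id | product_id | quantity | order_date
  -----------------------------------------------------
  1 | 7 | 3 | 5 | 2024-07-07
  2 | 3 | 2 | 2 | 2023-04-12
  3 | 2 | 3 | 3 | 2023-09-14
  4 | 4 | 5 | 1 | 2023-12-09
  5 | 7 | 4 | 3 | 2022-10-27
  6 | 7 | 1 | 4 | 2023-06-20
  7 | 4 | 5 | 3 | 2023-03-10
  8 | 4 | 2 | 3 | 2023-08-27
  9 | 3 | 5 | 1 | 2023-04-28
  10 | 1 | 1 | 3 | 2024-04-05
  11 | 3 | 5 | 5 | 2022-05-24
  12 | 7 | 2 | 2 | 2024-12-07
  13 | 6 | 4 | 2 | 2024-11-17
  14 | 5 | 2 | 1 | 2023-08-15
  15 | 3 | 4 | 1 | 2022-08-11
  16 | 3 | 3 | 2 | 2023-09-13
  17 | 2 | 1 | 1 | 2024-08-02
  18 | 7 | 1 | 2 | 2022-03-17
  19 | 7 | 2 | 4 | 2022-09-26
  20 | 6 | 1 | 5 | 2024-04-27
SELECT id, product_id FROM orders WHERE product_id IN (SELECT id FROM products WHERE category = 'Accessories')

Execution result:
id | product_id
1 | 3
3 | 3
16 | 3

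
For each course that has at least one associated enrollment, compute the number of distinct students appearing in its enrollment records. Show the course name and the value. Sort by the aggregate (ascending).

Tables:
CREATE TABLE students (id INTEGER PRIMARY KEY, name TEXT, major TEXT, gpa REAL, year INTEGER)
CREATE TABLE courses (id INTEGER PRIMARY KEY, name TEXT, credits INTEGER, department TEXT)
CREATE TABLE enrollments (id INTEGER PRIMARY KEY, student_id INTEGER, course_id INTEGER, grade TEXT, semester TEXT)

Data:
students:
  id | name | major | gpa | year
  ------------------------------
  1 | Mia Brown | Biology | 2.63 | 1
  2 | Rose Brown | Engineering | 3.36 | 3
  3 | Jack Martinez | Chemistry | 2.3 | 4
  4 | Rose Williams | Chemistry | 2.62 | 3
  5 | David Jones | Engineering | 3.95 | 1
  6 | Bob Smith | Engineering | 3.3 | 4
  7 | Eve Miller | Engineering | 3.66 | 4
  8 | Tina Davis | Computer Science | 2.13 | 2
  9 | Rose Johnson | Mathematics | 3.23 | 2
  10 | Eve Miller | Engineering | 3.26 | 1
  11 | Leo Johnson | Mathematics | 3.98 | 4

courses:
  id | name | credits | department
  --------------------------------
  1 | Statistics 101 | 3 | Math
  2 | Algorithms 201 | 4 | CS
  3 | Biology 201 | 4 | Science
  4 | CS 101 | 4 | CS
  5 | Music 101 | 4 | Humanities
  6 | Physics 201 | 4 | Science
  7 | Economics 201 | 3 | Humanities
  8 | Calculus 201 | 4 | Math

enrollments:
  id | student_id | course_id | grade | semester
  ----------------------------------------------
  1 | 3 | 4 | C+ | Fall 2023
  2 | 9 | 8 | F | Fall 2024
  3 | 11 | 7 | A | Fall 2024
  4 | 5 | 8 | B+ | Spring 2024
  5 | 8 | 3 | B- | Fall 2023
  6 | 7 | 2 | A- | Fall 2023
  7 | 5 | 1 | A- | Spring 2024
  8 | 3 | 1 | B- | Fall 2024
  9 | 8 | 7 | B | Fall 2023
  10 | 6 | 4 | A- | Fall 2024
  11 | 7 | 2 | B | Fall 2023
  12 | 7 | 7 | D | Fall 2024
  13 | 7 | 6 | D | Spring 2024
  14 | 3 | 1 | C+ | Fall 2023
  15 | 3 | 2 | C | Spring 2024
SELECT p.name, COUNT(DISTINCT c.student_id) AS distinct_student_count FROM enrollments c JOIN courses p ON c.course_id = p.id GROUP BY p.id, p.name ORDER BY distinct_student_count ASC

Execution result:
name | distinct_student_count
Biology 201 | 1
Physics 201 | 1
Statistics 101 | 2
Algorithms 201 | 2
CS 101 | 2
Calculus 201 | 2
Economics 201 | 3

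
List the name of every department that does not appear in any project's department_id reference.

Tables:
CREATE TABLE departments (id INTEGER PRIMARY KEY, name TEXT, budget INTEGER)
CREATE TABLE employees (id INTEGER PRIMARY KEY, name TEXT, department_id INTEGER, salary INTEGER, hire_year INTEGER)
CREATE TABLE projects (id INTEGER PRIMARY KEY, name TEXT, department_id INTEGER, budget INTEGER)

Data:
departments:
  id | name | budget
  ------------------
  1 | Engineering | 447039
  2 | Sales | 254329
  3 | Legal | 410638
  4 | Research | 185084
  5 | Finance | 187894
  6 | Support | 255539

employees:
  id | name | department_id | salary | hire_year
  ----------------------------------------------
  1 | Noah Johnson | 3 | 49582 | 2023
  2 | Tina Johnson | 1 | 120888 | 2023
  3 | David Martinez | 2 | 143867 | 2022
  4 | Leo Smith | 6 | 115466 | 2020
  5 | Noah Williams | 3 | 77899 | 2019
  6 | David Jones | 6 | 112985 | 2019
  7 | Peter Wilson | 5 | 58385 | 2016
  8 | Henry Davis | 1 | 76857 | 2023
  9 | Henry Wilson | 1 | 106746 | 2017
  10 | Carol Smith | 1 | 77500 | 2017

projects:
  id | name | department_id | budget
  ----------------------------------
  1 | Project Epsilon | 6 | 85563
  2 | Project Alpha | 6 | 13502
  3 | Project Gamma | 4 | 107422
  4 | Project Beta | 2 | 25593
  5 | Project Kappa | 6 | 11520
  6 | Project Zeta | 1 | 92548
SELECT p.name FROM departments p LEFT JOIN projects c ON c.department_id = p.id WHERE c.id IS NULL

Execution result:
name
Legal
Finance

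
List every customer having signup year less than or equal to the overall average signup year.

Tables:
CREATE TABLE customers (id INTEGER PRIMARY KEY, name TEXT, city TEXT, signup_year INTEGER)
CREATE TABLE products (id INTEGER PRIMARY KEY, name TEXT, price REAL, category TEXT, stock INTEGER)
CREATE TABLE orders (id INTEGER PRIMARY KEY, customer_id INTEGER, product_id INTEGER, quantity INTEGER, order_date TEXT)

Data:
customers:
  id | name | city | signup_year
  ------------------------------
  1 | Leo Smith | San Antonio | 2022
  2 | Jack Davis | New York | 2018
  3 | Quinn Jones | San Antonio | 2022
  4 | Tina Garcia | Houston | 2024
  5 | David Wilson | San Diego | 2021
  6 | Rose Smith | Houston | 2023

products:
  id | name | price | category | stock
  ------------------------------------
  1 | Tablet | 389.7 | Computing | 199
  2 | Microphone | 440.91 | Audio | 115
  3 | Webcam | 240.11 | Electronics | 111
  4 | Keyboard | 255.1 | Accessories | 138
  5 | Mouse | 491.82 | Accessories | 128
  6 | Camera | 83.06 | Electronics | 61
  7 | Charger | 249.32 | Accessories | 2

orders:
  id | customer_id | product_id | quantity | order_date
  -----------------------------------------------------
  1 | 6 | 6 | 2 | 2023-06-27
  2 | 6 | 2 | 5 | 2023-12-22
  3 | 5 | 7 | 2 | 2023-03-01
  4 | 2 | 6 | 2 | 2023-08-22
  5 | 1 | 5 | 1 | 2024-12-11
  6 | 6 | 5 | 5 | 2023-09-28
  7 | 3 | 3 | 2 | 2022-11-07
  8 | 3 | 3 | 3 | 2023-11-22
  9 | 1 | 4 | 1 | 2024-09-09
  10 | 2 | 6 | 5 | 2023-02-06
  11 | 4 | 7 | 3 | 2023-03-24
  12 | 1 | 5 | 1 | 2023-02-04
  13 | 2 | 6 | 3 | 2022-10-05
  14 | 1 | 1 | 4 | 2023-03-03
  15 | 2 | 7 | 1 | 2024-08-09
SELECT name, signup_year FROM customers WHERE signup_year <= (SELECT AVG(signup_year) FROM customers)

Execution result:
name | signup_year
Jack Davis | 2018
David Wilson | 2021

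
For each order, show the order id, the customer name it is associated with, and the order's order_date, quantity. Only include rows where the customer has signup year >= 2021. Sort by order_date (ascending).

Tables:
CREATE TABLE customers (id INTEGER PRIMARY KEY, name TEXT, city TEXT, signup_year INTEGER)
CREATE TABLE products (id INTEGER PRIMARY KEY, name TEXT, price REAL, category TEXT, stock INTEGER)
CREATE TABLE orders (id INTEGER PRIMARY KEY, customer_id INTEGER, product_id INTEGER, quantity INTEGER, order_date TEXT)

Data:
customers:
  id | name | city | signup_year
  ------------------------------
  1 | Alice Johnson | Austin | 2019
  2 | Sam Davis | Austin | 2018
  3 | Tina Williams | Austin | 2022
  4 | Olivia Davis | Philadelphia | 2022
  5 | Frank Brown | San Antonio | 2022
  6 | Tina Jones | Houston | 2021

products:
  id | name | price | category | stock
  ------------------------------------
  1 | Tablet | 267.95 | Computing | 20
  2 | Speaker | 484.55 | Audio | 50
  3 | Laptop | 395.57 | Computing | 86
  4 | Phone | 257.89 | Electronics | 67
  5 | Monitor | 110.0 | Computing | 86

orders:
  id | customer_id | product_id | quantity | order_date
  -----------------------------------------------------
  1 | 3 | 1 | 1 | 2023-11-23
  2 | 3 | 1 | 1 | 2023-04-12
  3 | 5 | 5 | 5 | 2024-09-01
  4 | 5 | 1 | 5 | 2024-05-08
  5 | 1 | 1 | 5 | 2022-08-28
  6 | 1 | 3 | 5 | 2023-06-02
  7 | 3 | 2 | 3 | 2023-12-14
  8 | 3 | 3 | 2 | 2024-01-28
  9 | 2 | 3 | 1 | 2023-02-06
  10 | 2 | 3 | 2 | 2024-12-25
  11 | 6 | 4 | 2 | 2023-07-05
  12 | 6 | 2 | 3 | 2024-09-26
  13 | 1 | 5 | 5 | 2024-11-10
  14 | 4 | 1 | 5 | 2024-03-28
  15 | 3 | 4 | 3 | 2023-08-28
SELECT c.id, p.name AS customer, c.order_date, c.quantity FROM orders c JOIN customers p ON c.customer_id = p.id WHERE p.signup_year >= 2021 ORDER BY c.order_date ASC

Execution result:
id | customer | order_date | quantity
2 | Tina Williams | 2023-04-12 | 1
11 | Tina Jones | 2023-07-05 | 2
15 | Tina Williams | 2023-08-28 | 3
1 | Tina Williams | 2023-11-23 | 1
7 | Tina Williams | 2023-12-14 | 3
8 | Tina Williams | 2024-01-28 | 2
14 | Olivia Davis | 2024-03-28 | 5
4 | Frank Brown | 2024-05-08 | 5
3 | Frank Brown | 2024-09-01 | 5
12 | Tina Jones | 2024-09-26 | 3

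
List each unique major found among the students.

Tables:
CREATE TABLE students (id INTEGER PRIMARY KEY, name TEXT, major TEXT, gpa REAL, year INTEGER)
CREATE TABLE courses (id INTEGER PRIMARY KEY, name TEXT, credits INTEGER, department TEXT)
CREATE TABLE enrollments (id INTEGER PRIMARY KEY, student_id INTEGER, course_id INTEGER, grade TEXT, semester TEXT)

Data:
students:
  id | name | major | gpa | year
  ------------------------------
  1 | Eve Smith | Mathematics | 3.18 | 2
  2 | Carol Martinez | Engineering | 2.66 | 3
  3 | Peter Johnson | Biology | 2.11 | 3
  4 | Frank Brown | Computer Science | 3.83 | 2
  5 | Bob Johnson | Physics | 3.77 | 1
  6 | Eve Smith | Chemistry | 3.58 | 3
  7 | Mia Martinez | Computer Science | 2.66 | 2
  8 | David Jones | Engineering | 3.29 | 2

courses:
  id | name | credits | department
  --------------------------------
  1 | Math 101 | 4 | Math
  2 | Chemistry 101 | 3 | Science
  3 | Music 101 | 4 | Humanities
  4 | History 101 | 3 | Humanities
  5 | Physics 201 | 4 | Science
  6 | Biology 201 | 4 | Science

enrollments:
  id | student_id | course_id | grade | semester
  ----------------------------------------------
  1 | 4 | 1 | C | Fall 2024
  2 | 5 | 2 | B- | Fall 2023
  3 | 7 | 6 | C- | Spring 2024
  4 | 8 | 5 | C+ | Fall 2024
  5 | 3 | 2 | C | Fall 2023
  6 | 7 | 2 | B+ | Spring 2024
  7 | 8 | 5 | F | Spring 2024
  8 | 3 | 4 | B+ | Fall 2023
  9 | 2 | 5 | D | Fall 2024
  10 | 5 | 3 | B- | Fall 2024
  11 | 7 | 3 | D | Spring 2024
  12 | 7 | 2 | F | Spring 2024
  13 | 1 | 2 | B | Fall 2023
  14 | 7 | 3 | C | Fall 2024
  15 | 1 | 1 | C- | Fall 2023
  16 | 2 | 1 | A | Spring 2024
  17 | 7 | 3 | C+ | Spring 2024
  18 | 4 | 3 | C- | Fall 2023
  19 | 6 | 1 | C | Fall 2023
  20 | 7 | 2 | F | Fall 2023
SELECT DISTINCT major FROM students

Execution result:
major
Mathematics
Engineering
Biology
Computer Science
Physics
Chemistry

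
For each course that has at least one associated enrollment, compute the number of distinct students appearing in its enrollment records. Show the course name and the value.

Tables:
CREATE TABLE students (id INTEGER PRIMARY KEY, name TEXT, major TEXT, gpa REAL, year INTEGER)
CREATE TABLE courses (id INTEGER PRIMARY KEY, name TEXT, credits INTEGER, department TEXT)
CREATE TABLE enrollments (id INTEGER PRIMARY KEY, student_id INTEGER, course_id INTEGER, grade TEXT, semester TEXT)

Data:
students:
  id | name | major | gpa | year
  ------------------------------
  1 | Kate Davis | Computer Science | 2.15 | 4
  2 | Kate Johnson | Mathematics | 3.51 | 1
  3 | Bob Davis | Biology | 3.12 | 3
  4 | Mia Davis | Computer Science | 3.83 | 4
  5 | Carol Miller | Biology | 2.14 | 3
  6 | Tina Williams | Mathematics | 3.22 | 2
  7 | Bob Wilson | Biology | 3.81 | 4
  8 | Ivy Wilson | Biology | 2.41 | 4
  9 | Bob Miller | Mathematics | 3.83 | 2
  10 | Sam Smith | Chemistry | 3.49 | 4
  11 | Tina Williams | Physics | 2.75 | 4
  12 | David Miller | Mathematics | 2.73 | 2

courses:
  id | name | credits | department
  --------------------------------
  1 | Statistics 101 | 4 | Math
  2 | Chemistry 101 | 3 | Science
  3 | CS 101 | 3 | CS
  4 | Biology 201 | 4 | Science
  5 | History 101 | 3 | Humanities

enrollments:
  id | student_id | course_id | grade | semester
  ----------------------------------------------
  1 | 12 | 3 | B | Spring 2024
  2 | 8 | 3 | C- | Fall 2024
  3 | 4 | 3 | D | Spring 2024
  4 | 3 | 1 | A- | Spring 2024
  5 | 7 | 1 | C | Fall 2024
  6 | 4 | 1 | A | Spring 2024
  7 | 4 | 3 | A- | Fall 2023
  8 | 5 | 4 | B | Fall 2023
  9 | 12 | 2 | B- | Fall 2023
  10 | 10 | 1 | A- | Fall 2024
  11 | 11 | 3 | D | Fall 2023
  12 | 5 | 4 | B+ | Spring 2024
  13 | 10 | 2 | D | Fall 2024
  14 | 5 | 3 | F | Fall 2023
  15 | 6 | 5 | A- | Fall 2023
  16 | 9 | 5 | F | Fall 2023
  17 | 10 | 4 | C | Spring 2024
SELECT p.name, COUNT(DISTINCT c.student_id) AS distinct_student_count FROM enrollments c JOIN courses p ON c.course_id = p.id GROUP BY p.id, p.name

Execution result:
name | distinct_student_count
Statistics 101 | 4
Chemistry 101 | 2
CS 101 | 5
Biology 201 | 2
History 101 | 2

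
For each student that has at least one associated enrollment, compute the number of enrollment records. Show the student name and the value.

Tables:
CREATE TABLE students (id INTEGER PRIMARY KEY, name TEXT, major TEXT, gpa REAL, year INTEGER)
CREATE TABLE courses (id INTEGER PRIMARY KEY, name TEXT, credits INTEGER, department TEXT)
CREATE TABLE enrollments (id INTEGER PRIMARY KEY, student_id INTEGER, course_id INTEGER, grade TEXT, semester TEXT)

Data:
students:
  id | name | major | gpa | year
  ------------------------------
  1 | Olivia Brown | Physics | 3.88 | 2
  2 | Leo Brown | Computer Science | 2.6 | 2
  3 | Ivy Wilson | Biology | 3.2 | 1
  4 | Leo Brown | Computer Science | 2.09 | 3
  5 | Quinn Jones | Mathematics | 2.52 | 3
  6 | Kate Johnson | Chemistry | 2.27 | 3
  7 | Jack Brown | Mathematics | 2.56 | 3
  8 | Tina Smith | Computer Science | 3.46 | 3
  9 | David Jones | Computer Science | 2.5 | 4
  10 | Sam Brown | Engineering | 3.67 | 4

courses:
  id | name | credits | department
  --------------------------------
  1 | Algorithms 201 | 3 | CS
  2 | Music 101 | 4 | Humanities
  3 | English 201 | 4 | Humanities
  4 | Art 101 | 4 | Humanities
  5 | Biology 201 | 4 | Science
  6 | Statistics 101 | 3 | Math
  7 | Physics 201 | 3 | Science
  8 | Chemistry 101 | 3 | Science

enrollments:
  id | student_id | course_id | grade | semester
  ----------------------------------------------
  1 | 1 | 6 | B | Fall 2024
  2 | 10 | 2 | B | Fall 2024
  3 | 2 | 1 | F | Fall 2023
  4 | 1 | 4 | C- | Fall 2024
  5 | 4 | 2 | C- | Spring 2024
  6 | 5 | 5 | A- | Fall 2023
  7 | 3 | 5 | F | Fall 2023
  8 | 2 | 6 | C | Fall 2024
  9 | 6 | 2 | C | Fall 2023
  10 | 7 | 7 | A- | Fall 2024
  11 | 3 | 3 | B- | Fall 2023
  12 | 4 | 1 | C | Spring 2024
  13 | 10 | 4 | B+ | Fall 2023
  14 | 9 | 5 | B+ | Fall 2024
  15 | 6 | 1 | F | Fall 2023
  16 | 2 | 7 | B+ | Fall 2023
SELECT p.name, COUNT(*) AS n FROM enrollments c JOIN students p ON c.student_id = p.id GROUP BY p.id, p.name

Execution result:
name | n
Olivia Brown | 2
Leo Brown | 3
Ivy Wilson | 2
Leo Brown | 2
Quinn Jones | 1
Kate Johnson | 2
Jack Brown | 1
David Jones | 1
Sam Brown | 2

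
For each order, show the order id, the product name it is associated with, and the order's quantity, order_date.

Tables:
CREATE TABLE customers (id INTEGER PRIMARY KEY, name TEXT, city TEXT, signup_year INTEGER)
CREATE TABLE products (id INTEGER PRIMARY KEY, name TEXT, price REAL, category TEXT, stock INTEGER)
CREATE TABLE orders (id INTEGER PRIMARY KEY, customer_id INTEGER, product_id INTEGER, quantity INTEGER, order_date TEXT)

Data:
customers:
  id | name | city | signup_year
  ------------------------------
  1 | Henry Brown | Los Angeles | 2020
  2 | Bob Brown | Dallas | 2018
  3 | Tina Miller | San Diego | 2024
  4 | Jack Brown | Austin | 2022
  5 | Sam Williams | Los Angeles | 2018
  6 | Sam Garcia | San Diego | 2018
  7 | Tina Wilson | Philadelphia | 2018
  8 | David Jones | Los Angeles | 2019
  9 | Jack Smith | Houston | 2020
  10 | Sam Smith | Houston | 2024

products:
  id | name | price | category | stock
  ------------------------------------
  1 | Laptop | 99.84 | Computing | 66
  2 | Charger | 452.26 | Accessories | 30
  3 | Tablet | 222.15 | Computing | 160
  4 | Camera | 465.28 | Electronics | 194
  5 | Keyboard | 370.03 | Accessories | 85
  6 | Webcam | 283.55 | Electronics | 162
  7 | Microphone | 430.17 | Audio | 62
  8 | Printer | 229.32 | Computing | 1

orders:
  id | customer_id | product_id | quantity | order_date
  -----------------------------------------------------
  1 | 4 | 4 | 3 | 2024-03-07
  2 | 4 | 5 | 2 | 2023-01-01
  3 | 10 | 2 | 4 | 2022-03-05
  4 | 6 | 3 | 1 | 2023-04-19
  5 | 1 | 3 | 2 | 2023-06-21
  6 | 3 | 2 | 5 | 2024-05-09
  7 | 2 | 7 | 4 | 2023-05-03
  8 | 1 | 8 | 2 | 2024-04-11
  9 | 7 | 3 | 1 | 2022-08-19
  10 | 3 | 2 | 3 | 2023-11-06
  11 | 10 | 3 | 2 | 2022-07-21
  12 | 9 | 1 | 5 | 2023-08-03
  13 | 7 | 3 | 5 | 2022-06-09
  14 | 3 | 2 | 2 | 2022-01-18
SELECT c.id, p.name AS product, c.quantity, c.order_date FROM orders c JOIN products p ON c.product_id = p.id

Execution result:
id | product | quantity | order_date
1 | Camera | 3 | 2024-03-07
2 | Keyboard | 2 | 2023-01-01
3 | Charger | 4 | 2022-03-05
4 | Tablet | 1 | 2023-04-19
5 | Tablet | 2 | 2023-06-21
6 | Charger | 5 | 2024-05-09
7 | Microphone | 4 | 2023-05-03
8 | Printer | 2 | 2024-04-11
9 | Tablet | 1 | 2022-08-19
10 | Charger | 3 | 2023-11-06
11 | Tablet | 2 | 2022-07-21
12 | Laptop | 5 | 2023-08-03
13 | Tablet | 5 | 2022-06-09
14 | Charger | 2 | 2022-01-18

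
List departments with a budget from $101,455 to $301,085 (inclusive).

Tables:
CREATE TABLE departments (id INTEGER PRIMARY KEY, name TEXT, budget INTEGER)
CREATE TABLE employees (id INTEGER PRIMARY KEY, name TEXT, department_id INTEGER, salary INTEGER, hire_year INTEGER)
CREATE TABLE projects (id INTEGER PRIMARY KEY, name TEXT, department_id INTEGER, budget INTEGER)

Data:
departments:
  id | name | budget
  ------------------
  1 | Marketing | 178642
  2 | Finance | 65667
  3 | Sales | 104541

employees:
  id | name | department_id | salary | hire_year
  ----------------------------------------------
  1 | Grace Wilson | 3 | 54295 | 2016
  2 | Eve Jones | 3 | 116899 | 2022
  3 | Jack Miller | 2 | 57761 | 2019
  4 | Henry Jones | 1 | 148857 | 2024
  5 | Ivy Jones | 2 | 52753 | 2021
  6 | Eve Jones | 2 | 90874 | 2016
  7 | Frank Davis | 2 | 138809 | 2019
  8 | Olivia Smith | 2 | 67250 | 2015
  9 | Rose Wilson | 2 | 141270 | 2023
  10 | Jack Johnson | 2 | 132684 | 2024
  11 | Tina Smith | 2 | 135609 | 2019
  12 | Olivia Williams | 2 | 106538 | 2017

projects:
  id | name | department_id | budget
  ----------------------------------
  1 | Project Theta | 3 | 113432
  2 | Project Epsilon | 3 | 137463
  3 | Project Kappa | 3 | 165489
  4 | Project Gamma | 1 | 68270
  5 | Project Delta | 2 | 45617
SELECT name, budget FROM departments WHERE budget BETWEEN 101455 AND 301085

Execution result:
name | budget
Marketing | 178642
Sales | 104541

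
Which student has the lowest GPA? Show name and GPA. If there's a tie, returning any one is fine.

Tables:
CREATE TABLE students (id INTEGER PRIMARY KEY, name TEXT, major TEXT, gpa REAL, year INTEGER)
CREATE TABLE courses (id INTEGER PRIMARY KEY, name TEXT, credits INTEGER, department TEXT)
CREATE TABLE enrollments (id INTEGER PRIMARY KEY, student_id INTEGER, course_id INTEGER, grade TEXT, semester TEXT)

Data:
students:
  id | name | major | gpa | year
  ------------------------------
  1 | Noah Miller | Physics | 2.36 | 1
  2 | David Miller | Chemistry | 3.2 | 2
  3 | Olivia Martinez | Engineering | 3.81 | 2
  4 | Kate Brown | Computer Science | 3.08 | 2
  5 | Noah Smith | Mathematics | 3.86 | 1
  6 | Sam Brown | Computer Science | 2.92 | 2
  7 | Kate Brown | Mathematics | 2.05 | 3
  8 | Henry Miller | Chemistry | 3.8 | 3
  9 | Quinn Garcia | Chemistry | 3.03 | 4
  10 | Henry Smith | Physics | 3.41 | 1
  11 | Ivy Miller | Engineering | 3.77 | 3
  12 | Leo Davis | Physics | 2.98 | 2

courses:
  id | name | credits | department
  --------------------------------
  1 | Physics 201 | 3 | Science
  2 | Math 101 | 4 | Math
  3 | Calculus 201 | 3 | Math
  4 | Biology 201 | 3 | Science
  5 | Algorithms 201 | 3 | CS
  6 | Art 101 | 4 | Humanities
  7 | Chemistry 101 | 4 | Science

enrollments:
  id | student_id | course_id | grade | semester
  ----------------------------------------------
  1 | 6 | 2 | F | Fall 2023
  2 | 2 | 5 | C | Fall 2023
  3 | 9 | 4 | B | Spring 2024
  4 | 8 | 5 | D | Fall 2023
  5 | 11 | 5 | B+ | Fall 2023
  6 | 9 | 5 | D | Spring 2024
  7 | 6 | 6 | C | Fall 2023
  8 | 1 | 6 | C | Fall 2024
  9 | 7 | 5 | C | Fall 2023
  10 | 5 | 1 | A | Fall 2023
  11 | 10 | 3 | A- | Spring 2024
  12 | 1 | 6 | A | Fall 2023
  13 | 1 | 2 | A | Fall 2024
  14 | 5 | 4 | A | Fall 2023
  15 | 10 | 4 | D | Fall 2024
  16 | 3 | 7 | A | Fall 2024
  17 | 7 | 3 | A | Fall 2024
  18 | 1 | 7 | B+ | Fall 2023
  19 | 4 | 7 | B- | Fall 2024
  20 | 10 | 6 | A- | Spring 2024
SELECT name, gpa FROM students ORDER BY gpa ASC LIMIT 1

Execution result:
name | gpa
Kate Brown | 2.05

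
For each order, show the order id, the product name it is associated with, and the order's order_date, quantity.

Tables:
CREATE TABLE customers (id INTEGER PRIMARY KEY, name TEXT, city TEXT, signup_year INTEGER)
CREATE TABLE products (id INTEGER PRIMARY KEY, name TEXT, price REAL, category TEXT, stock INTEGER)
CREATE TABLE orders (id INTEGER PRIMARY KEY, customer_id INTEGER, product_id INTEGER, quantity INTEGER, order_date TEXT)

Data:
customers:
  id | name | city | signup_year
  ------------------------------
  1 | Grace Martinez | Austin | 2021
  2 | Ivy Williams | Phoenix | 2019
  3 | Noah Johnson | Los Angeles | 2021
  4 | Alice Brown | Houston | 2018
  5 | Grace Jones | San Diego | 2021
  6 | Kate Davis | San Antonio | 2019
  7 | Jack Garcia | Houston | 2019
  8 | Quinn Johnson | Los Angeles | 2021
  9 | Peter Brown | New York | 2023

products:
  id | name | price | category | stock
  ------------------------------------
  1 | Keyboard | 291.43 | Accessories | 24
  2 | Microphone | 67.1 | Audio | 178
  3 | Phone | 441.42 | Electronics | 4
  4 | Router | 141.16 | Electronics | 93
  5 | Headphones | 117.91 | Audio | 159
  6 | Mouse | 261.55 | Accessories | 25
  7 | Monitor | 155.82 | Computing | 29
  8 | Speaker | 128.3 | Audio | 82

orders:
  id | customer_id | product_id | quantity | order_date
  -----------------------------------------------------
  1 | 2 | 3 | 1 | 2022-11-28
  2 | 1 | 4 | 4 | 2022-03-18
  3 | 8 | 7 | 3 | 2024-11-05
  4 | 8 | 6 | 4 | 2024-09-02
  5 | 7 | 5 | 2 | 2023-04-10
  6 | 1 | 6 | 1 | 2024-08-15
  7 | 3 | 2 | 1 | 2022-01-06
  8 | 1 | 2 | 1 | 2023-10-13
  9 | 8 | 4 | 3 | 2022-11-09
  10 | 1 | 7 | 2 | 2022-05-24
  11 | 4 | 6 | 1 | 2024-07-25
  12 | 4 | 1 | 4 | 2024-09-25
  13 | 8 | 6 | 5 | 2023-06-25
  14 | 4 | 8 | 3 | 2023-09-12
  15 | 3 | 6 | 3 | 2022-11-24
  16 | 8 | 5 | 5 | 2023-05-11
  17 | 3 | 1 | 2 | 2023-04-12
SELECT c.id, p.name AS product, c.order_date, c.quantity FROM orders c JOIN products p ON c.product_id = p.id

Execution result:
id | product | order_date | quantity
1 | Phone | 2022-11-28 | 1
2 | Router | 2022-03-18 | 4
3 | Monitor | 2024-11-05 | 3
4 | Mouse | 2024-09-02 | 4
5 | Headphones | 2023-04-10 | 2
6 | Mouse | 2024-08-15 | 1
7 | Microphone | 2022-01-06 | 1
8 | Microphone | 2023-10-13 | 1
9 | Router | 2022-11-09 | 3
10 | Monitor | 2022-05-24 | 2
11 | Mouse | 2024-07-25 | 1
12 | Keyboard | 2024-09-25 | 4
13 | Mouse | 2023-06-25 | 5
14 | Speaker | 2023-09-12 | 3
15 | Mouse | 2022-11-24 | 3
16 | Headphones | 2023-05-11 | 5
17 | Keyboard | 2023-04-12 | 2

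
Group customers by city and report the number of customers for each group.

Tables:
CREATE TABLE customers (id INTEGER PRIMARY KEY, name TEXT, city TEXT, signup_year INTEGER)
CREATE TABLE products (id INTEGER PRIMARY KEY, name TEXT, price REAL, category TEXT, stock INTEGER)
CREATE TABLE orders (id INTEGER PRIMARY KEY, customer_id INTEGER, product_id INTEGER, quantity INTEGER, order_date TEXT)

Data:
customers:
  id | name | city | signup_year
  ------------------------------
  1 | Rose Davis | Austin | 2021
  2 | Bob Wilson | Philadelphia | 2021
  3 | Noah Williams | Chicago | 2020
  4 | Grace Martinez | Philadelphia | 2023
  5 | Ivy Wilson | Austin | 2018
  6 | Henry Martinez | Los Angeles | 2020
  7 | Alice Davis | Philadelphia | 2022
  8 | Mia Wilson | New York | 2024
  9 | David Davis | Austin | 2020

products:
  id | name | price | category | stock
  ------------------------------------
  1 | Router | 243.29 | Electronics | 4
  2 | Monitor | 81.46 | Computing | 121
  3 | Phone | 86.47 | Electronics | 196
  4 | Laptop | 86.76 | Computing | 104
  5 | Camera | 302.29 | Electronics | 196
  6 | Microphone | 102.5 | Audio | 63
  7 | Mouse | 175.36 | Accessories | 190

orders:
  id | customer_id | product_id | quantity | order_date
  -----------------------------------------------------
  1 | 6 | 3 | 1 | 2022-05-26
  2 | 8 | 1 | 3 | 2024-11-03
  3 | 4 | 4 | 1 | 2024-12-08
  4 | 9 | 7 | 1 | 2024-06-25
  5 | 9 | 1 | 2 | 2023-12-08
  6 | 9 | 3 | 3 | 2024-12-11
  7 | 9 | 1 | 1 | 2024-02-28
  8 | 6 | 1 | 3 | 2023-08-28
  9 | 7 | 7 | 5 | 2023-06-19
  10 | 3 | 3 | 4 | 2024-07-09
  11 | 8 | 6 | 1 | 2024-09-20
SELECT city, COUNT(*) AS n FROM customers GROUP BY city

Execution result:
city | n
Austin | 3
Chicago | 1
Los Angeles | 1
New York | 1
Philadelphia | 3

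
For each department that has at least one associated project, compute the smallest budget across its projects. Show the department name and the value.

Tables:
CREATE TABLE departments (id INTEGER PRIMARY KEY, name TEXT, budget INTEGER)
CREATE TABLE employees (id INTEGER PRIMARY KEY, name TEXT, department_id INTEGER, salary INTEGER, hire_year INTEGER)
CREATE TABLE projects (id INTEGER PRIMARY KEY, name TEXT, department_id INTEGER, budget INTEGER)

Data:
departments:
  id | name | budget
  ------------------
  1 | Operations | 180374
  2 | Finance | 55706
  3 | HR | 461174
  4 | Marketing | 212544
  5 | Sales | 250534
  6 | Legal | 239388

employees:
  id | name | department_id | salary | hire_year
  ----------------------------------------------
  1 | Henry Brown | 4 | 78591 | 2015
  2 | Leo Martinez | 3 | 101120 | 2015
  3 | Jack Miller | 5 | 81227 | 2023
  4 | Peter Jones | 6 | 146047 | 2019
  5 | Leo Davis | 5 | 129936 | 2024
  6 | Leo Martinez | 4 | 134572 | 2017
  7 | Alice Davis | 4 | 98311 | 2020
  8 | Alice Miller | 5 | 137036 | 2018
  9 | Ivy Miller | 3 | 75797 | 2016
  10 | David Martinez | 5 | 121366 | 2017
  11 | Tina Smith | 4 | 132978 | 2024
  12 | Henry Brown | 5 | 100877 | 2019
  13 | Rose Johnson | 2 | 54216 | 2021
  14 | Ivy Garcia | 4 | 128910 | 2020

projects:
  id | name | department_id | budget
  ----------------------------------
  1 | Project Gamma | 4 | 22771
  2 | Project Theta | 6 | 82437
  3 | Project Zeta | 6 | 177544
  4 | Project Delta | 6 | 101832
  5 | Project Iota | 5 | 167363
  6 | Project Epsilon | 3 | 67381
SELECT p.name, MIN(c.budget) AS min_budget FROM projects c JOIN departments p ON c.department_id = p.id GROUP BY p.id, p.name

Execution result:
name | min_budget
HR | 67381
Marketing | 22771
Sales | 167363
Legal | 82437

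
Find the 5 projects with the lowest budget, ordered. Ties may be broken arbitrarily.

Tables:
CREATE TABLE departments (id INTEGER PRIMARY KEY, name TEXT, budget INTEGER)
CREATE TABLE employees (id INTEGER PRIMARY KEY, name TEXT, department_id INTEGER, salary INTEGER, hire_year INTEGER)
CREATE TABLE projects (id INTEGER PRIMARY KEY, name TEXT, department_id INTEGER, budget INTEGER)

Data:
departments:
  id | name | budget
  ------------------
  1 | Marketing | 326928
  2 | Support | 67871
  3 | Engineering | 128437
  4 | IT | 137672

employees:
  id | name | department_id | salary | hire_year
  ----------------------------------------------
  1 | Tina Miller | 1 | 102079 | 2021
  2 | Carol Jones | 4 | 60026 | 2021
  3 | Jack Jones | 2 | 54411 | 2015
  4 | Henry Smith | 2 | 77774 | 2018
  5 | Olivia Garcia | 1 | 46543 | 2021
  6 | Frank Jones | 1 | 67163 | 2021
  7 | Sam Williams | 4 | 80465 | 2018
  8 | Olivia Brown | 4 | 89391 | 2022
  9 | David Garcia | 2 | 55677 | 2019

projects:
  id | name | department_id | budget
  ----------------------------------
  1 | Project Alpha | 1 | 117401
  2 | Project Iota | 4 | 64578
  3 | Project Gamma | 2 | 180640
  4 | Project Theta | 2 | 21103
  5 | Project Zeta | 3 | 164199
SELECT name, budget FROM projects ORDER BY budget ASC LIMIT 5

Execution result:
name | budget
Project Theta | 21103
Project Iota | 64578
Project Alpha | 117401
Project Zeta | 164199
Project Gamma | 180640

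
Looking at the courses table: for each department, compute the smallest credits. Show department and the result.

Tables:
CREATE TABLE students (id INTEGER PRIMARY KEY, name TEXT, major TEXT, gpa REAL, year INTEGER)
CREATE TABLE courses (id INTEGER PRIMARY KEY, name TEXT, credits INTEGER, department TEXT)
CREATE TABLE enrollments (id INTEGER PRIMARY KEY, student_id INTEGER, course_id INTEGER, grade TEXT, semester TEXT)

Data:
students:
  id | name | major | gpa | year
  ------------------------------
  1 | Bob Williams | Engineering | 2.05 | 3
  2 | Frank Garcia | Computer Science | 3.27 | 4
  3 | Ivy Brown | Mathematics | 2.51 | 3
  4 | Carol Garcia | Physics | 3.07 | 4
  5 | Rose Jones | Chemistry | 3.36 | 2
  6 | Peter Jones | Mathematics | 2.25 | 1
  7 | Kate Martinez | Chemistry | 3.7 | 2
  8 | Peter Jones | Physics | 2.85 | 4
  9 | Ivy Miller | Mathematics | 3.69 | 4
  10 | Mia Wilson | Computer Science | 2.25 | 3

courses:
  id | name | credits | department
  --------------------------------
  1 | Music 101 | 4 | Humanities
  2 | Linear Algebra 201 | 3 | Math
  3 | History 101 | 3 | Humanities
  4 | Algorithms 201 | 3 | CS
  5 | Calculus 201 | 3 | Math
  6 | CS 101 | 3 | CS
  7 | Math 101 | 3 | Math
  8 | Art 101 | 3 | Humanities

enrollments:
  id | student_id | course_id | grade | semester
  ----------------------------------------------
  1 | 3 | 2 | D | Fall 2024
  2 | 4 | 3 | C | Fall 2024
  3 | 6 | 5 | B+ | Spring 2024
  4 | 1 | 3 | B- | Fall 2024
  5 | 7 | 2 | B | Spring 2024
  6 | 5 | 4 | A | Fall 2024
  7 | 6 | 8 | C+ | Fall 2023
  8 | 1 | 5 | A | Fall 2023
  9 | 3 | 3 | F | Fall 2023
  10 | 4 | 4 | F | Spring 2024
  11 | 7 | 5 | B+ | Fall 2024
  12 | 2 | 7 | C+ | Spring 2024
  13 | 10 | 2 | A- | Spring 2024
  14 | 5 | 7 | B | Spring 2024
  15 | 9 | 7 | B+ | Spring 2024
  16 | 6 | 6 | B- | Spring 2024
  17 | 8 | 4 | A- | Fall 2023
SELECT department, MIN(credits) AS min_credits FROM courses GROUP BY department

Execution result:
department | min_credits
CS | 3
Humanities | 3
Math | 3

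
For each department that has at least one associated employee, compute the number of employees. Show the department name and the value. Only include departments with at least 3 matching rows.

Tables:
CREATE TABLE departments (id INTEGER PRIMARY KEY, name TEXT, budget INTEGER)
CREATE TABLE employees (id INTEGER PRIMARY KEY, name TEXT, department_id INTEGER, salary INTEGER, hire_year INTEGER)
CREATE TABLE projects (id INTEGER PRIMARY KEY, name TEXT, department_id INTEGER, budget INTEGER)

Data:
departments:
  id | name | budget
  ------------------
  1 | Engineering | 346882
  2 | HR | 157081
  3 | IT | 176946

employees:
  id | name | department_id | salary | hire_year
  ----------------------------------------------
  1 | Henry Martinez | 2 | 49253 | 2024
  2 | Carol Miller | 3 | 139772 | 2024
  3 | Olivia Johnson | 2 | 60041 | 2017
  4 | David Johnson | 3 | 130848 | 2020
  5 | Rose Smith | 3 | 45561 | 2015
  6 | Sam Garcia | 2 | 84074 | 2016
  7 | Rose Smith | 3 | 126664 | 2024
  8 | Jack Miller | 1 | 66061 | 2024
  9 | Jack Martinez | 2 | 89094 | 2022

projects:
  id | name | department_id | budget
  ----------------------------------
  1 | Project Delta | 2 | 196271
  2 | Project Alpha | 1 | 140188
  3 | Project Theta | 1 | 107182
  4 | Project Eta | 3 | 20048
SELECT p.name, COUNT(*) AS n FROM employees c JOIN departments p ON c.department_id = p.id GROUP BY p.id, p.name HAVING COUNT(*) >= 3

Execution result:
name | n
HR | 4
IT | 4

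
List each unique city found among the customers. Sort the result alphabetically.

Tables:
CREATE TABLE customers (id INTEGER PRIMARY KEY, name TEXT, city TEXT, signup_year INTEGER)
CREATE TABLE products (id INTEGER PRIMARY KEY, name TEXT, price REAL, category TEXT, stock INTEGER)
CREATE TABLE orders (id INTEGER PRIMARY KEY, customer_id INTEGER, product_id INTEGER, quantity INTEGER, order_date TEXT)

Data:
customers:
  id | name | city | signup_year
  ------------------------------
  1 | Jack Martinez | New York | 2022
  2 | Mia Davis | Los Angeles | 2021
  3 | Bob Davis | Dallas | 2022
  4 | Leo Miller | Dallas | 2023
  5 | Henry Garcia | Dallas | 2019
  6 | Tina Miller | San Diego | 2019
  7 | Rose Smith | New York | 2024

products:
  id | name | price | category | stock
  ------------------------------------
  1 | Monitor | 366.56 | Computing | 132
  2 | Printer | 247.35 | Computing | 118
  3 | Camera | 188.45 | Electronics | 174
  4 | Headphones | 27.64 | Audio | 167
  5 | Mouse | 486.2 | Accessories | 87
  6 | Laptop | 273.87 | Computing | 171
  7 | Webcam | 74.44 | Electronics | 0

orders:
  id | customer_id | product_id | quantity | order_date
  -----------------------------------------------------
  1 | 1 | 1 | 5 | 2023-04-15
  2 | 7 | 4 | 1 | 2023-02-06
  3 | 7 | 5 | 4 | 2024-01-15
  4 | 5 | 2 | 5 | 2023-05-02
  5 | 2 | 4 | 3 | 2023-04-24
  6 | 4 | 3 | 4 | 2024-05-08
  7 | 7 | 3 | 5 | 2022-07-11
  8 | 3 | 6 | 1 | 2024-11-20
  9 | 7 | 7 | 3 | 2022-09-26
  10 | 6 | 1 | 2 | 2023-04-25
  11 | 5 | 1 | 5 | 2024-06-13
SELECT DISTINCT city FROM customers ORDER BY city

Execution result:
city
Dallas
Los Angeles
New York
San Diego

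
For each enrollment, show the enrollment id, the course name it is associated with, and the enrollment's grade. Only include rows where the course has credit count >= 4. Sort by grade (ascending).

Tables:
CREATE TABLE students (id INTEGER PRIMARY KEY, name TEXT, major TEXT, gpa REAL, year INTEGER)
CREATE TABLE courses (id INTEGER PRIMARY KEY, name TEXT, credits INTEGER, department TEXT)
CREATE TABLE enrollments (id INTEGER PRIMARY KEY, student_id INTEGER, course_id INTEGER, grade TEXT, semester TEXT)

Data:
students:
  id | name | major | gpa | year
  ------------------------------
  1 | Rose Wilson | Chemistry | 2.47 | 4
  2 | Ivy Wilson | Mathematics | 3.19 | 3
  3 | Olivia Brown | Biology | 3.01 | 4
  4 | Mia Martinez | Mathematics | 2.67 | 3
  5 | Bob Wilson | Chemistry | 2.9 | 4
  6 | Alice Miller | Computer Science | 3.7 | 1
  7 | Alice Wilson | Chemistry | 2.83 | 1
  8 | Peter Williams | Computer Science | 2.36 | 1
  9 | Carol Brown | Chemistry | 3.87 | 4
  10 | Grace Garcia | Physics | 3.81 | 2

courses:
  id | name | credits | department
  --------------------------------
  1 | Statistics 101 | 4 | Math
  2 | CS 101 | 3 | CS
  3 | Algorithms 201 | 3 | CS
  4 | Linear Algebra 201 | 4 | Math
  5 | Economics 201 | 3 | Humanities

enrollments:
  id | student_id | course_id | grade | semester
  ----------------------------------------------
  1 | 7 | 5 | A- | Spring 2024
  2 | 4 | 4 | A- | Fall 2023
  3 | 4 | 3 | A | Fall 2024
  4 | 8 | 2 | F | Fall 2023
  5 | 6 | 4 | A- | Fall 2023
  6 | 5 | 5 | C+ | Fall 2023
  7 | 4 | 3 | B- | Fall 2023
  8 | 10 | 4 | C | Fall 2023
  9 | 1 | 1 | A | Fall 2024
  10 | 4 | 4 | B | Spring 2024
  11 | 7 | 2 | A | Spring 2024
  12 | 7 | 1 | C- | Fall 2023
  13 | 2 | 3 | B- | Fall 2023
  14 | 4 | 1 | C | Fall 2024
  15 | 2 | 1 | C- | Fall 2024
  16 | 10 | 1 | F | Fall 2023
SELECT c.id, p.name AS course, c.grade FROM enrollments c JOIN courses p ON c.course_id = p.id WHERE p.credits >= 4 ORDER BY c.grade ASC

Execution result:
id | course | grade
9 | Statistics 101 | A
2 | Linear Algebra 201 | A-
5 | Linear Algebra 201 | A-
10 | Linear Algebra 201 | B
8 | Linear Algebra 201 | C
14 | Statistics 101 | C
12 | Statistics 101 | C-
15 | Statistics 101 | C-
16 | Statistics 101 | F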